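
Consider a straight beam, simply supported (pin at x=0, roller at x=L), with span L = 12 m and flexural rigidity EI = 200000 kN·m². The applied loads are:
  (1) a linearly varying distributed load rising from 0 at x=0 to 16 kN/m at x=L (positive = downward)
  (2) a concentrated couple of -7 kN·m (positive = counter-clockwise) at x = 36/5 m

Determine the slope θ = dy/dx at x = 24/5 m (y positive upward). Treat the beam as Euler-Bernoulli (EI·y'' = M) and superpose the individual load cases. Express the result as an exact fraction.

Load 1 — triangular load w₀=16 kN/m (0→w₀ over full span):
  θ_1 = -w₀(7L⁴-30L²x²+15x⁴)/(360LEI) = -16·(7·12⁴-30·12²·(24/5)²+15·(24/5)⁴)/(360·12·200000) = -1938/1953125 rad
Load 2 — applied couple M₀=-7 kN·m at a=36/5 m (b=L-a=24/5):
  θ_2 = (M₀x²/(2L)+C₁)/EI  [x≤a] with C₁=M₀(3b²-L²)/(6L)=182/25 = ((-7)·(24/5)²/(2·12)+(182/25))/200000 = 7/2500000 rad
Superposition: θ = Σ θ_i = -61841/62500000 rad ≈ -0.000989 rad

θ(24/5) = -61841/62500000 rad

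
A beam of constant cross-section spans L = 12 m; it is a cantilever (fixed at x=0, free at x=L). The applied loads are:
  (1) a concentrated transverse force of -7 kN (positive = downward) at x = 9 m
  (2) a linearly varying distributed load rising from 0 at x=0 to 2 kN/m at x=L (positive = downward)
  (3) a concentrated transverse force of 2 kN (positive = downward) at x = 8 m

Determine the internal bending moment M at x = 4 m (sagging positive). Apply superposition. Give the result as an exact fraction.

Load 1 — point force P=-7 kN at a=9 m (b=L-a=3):
  M_1 = -P(a-x)  [x≤a] = -(-7)·(9-4) = 35 kN·m
Load 2 — triangular load w₀=2 kN/m (0→w₀ over full span):
  M_2 = w₀Lx/2 - w₀L²/3 - w₀x³/(6L) = 2·12·4/2 - 2·12²/3 - 2·4³/(6·12) = -448/9 kN·m
Load 3 — point force P=2 kN at a=8 m (b=L-a=4):
  M_3 = -P(a-x)  [x≤a] = -2·(8-4) = -8 kN·m
Superposition: M = Σ M_i = -205/9 kN·m ≈ -22.777778 kN·m

M(4) = -205/9 kN·m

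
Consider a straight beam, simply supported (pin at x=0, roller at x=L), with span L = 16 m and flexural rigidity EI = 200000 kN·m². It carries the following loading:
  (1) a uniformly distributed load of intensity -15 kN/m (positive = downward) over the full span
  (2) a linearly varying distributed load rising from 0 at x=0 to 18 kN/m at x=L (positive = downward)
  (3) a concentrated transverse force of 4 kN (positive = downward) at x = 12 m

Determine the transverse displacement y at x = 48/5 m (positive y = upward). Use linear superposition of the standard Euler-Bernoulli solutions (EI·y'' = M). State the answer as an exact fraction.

Load 1 — uniform load w=-15 kN/m over full span:
  y_1 = -wx(L³-2Lx²+x³)/(24EI) = -(-15)·(48/5)·(16³-2·16·(48/5)²+(48/5)³)/(24·200000) = 23808/390625 m
Load 2 — triangular load w₀=18 kN/m (0→w₀ over full span):
  y_2 = -w₀x(7L⁴-10L²x²+3x⁴)/(360LEI) = -18·(48/5)·(7·16⁴-10·16²·(48/5)²+3·(48/5)⁴)/(360·16·200000) = -1818624/48828125 m
Load 3 — point force P=4 kN at a=12 m (b=L-a=4):
  y_3 = -Pbx(L²-b²-x²)/(6LEI)  [x≤a] = -4·4·(48/5)·(16²-4²-(48/5)²)/(6·16·200000) = -462/390625 m
Superposition: y = Σ y_i = 1099626/48828125 m ≈ 0.022520 m

y(48/5) = 1099626/48828125 m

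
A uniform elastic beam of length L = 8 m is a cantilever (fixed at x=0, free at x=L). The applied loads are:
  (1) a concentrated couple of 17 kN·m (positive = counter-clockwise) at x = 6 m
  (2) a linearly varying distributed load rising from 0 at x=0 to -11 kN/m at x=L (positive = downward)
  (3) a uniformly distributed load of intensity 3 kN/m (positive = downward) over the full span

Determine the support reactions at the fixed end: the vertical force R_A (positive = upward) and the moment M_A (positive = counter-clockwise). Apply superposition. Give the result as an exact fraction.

Load 1 — applied couple M₀=17 kN·m at a=6 m (b=L-a=2):
  R_A = 0 kN
  M_A = -M₀ = -17 kN·m
Load 2 — triangular load w₀=-11 kN/m (0→w₀ over full span):
  R_A = w₀L/2 = (-11)·8/2 = -44 kN
  M_A = w₀L²/3 = (-11)·8²/3 = -704/3 kN·m
Load 3 — uniform load w=3 kN/m over full span:
  R_A = wL = 3·8 = 24 kN
  M_A = wL²/2 = 3·8²/2 = 96 kN·m
Superposition: R_A = -20 kN, M_A = -467/3 kN·m

R_A = -20 kN, M_A = -467/3 kN·m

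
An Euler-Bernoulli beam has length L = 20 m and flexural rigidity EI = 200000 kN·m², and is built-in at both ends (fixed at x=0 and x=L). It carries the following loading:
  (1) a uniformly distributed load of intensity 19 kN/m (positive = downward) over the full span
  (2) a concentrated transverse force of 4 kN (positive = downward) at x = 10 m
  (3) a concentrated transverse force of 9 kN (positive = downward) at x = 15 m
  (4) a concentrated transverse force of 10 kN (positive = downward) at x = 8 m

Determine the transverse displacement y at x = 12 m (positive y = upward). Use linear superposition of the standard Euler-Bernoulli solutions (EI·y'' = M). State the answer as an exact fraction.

y(12) = -398093/10000000 m

Load 1 — uniform load w=19 kN/m over full span:
  y_1 = -wx²(L-x)²/(24EI) = -19·12²·(20-12)²/(24·200000) = -114/3125 m
Load 2 — point force P=4 kN at a=10 m (b=L-a=10):
  y_2 = -Pa²(L-x)²(3bL-(3b+a)(L-x))/(6L³EI)  [x>a] = -4·10²·(20-12)²·(3·10·20-(3·10+10)·(20-12))/(6·20³·200000) = -7/9375 m
Load 3 — point force P=9 kN at a=15 m (b=L-a=5):
  y_3 = -Pb²x²(3aL-(3a+b)x)/(6L³EI)  [x≤a] = -9·5²·12²·(3·15·20-(3·15+5)·12)/(6·20³·200000) = -81/80000 m
Load 4 — point force P=10 kN at a=8 m (b=L-a=12):
  y_4 = -Pa²(L-x)²(3bL-(3b+a)(L-x))/(6L³EI)  [x>a] = -10·8²·(20-12)²·(3·12·20-(3·12+8)·(20-12))/(6·20³·200000) = -368/234375 m
Superposition: y = Σ y_i = -398093/10000000 m ≈ -0.039809 m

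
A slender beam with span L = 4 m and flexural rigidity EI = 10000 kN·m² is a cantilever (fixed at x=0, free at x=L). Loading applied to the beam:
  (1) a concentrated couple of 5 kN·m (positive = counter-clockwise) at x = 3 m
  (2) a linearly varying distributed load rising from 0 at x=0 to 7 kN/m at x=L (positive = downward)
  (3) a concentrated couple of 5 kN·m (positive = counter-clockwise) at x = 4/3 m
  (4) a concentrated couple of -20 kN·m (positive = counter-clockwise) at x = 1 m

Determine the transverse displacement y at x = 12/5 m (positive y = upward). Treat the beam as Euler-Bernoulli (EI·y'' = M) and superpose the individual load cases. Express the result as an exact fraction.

y(12/5) = -6220523/703125000 m

Load 1 — applied couple M₀=5 kN·m at a=3 m (b=L-a=1):
  y_1 = M₀x²/(2EI)  [x≤a] = 5·(12/5)²/(2·10000) = 9/6250 m
Load 2 — triangular load w₀=7 kN/m (0→w₀ over full span):
  y_2 = (w₀Lx³/12-w₀L²x²/6-w₀x⁵/(120L))/EI = (7·4·(12/5)³/12-7·4²·(12/5)²/6-7·(12/5)⁵/(120·4))/10000 = -74634/9765625 m
Load 3 — applied couple M₀=5 kN·m at a=4/3 m (b=L-a=8/3):
  y_3 = M₀a(2x-a)/(2EI)  [x>a] = 5·(4/3)·(2·(12/5)-(4/3))/(2·10000) = 13/11250 m
Load 4 — applied couple M₀=-20 kN·m at a=1 m (b=L-a=3):
  y_4 = M₀a(2x-a)/(2EI)  [x>a] = (-20)·1·(2·(12/5)-1)/(2·10000) = -19/5000 m
Superposition: y = Σ y_i = -6220523/703125000 m ≈ -0.008847 m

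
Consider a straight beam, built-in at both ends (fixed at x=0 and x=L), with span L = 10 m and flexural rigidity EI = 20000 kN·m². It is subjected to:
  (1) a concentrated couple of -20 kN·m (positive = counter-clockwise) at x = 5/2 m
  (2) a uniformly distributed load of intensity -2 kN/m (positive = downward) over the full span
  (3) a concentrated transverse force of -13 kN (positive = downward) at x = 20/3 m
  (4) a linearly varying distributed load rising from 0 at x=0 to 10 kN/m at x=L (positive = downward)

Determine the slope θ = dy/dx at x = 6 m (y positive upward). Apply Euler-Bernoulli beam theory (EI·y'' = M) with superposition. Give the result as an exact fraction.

Load 1 — applied couple M₀=-20 kN·m at a=5/2 m (b=L-a=15/2):
  θ_1 = (R_Ax²/2 - M_Ax - M₀(x-a))/EI  [x>a] with R_A=-9/4, M_A=15/4 = ((-9/4)·6²/2 - (15/4)·6 - (-20)·(6-(5/2)))/20000 = 7/20000 rad
Load 2 — uniform load w=-2 kN/m over full span:
  θ_2 = -wx(L-x)(L-2x)/(12EI) = -(-2)·6·(10-6)·(10-2·6)/(12·20000) = -1/2500 rad
Load 3 — point force P=-13 kN at a=20/3 m (b=L-a=10/3):
  θ_3 = -Pb²x(2aL-(3a+b)x)/(2L³EI)  [x≤a] = -(-13)·(10/3)²·6·(2·(20/3)·10-(3·(20/3)+(10/3))·6)/(2·10³·20000) = -13/90000 rad
Load 4 — triangular load w₀=10 kN/m (0→w₀ over full span):
  θ_4 = -w₀(2x(L-x)(L-2x)(x+2L)+x²(L-x)²)/(120LEI) = -10·(2·6·(10-6)·(10-2·6)·(6+2·10)+6²·(10-6)²)/(120·10·20000) = 1/1250 rad
Superposition: θ = Σ θ_i = 109/180000 rad ≈ 0.000606 rad

θ(6) = 109/180000 rad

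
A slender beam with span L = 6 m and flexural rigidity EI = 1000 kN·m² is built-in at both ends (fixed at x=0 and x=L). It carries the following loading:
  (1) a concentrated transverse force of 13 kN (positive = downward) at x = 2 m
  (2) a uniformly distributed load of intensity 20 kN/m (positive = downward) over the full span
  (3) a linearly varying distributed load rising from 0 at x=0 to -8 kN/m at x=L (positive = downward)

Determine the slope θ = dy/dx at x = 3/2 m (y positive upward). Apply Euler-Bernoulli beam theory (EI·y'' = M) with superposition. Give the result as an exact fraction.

θ(3/2) = -5387/160000 rad

Load 1 — point force P=13 kN at a=2 m (b=L-a=4):
  θ_1 = -Pb²x(2aL-(3a+b)x)/(2L³EI)  [x≤a] = -13·4²·(3/2)·(2·2·6-(3·2+4)·(3/2))/(2·6³·1000) = -13/2000 rad
Load 2 — uniform load w=20 kN/m over full span:
  θ_2 = -wx(L-x)(L-2x)/(12EI) = -20·(3/2)·(6-(3/2))·(6-2·(3/2))/(12·1000) = -27/800 rad
Load 3 — triangular load w₀=-8 kN/m (0→w₀ over full span):
  θ_3 = -w₀(2x(L-x)(L-2x)(x+2L)+x²(L-x)²)/(120LEI) = -(-8)·(2·(3/2)·(6-(3/2))·(6-2·(3/2))·((3/2)+2·6)+(3/2)²·(6-(3/2))²)/(120·6·1000) = 1053/160000 rad
Superposition: θ = Σ θ_i = -5387/160000 rad ≈ -0.033669 rad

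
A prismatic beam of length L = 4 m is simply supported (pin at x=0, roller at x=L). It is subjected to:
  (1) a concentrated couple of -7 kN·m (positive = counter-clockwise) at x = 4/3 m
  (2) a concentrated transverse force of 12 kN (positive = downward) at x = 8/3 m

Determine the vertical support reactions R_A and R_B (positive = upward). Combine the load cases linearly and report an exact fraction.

R_A = 9/4 kN, R_B = 39/4 kN

Load 1 — applied couple M₀=-7 kN·m at a=4/3 m (b=L-a=8/3):
  R_A = M₀/L = (-7)/4 = -7/4 kN
  R_B = -M₀/L = -(-7)/4 = 7/4 kN
Load 2 — point force P=12 kN at a=8/3 m (b=L-a=4/3):
  R_A = Pb/L = 12·(4/3)/4 = 4 kN
  R_B = Pa/L = 12·(8/3)/4 = 8 kN
Superposition: R_A = 9/4 kN, R_B = 39/4 kN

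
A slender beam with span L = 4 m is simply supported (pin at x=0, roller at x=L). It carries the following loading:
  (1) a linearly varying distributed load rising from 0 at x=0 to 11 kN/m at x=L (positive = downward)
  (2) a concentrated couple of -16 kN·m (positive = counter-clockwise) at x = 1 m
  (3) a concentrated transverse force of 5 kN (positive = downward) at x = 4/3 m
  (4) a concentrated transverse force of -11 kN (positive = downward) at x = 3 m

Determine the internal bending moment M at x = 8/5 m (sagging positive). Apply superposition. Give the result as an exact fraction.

M(8/5) = 2382/125 kN·m

Load 1 — triangular load w₀=11 kN/m (0→w₀ over full span):
  M_1 = w₀Lx/6 - w₀x³/(6L) = 11·4·(8/5)/6 - 11·(8/5)³/(6·4) = 1232/125 kN·m
Load 2 — applied couple M₀=-16 kN·m at a=1 m (b=L-a=3):
  M_2 = M₀x/L - M₀  [x>a] = (-16)·(8/5)/4 - (-16) = 48/5 kN·m
Load 3 — point force P=5 kN at a=4/3 m (b=L-a=8/3):
  M_3 = Pa(L-x)/L  [x>a] = 5·(4/3)·(4-(8/5))/4 = 4 kN·m
Load 4 — point force P=-11 kN at a=3 m (b=L-a=1):
  M_4 = Pbx/L  [x≤a] = (-11)·1·(8/5)/4 = -22/5 kN·m
Superposition: M = Σ M_i = 2382/125 kN·m ≈ 19.056000 kN·m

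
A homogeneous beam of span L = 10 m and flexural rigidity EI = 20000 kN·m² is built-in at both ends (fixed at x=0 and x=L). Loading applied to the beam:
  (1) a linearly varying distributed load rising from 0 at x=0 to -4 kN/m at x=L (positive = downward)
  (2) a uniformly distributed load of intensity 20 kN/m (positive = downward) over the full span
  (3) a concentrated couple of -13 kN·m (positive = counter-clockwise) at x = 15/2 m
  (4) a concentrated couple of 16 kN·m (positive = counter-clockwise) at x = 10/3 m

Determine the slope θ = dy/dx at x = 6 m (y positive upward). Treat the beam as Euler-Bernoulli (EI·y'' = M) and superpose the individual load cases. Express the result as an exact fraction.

Load 1 — triangular load w₀=-4 kN/m (0→w₀ over full span):
  θ_1 = -w₀(2x(L-x)(L-2x)(x+2L)+x²(L-x)²)/(120LEI) = -(-4)·(2·6·(10-6)·(10-2·6)·(6+2·10)+6²·(10-6)²)/(120·10·20000) = -1/3125 rad
Load 2 — uniform load w=20 kN/m over full span:
  θ_2 = -wx(L-x)(L-2x)/(12EI) = -20·6·(10-6)·(10-2·6)/(12·20000) = 1/250 rad
Load 3 — applied couple M₀=-13 kN·m at a=15/2 m (b=L-a=5/2):
  θ_3 = (R_Ax²/2 - M_Ax)/EI  [x≤a] with R_A=-117/80, M_A=-65/16 = ((-117/80)·6²/2 - (-65/16)·6)/20000 = -39/400000 rad
Load 4 — applied couple M₀=16 kN·m at a=10/3 m (b=L-a=20/3):
  θ_4 = (R_Ax²/2 - M_Ax - M₀(x-a))/EI  [x>a] with R_A=32/15, M_A=0 = ((32/15)·6²/2 - 0·6 - 16·(6-(10/3)))/20000 = -2/9375 rad
Superposition: θ = Σ θ_i = 4043/1200000 rad ≈ 0.003369 rad

θ(6) = 4043/1200000 rad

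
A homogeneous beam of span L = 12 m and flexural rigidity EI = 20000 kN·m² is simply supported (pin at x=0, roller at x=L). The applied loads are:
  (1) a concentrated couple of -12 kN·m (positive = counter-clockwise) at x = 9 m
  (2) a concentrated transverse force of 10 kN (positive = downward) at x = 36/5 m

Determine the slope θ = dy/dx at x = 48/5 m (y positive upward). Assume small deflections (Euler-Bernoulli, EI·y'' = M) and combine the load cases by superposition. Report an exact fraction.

θ(48/5) = 111/40000 rad

Load 1 — applied couple M₀=-12 kN·m at a=9 m (b=L-a=3):
  θ_1 = (M₀x²/(2L)-M₀(x-a)+C₁)/EI  [x>a] with C₁=M₀(3b²-L²)/(6L)=39/2 = ((-12)·(48/5)²/(2·12)-(-12)·((48/5)-9)+(39/2))/20000 = -969/1000000 rad
Load 2 — point force P=10 kN at a=36/5 m (b=L-a=24/5):
  θ_2 = -Pa(2L²-6Lx+3x²+a²)/(6LEI)  [x>a] = -10·(36/5)·(2·12²-6·12·(48/5)+3·(48/5)²+(36/5)²)/(6·12·20000) = 117/31250 rad
Superposition: θ = Σ θ_i = 111/40000 rad ≈ 0.002775 rad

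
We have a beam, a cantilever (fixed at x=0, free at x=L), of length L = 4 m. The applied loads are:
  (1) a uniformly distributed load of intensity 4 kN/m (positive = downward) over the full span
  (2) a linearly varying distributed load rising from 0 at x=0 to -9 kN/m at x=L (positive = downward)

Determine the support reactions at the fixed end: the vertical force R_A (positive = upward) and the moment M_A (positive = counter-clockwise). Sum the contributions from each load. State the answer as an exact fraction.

R_A = -2 kN, M_A = -16 kN·m

Load 1 — uniform load w=4 kN/m over full span:
  R_A = wL = 4·4 = 16 kN
  M_A = wL²/2 = 4·4²/2 = 32 kN·m
Load 2 — triangular load w₀=-9 kN/m (0→w₀ over full span):
  R_A = w₀L/2 = (-9)·4/2 = -18 kN
  M_A = w₀L²/3 = (-9)·4²/3 = -48 kN·m
Superposition: R_A = -2 kN, M_A = -16 kN·m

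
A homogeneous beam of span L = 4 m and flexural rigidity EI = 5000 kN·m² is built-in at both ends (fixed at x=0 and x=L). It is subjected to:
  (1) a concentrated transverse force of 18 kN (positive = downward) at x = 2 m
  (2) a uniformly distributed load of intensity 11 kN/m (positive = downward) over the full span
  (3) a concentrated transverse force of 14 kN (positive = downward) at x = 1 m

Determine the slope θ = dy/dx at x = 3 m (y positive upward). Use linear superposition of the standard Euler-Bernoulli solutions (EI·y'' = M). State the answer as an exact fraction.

θ(3) = 369/160000 rad

Load 1 — point force P=18 kN at a=2 m (b=L-a=2):
  θ_1 = Pa²(L-x)(2bL-(3b+a)(L-x))/(2L³EI)  [x>a] = 18·2²·(4-3)·(2·2·4-(3·2+2)·(4-3))/(2·4³·5000) = 9/10000 rad
Load 2 — uniform load w=11 kN/m over full span:
  θ_2 = -wx(L-x)(L-2x)/(12EI) = -11·3·(4-3)·(4-2·3)/(12·5000) = 11/10000 rad
Load 3 — point force P=14 kN at a=1 m (b=L-a=3):
  θ_3 = Pa²(L-x)(2bL-(3b+a)(L-x))/(2L³EI)  [x>a] = 14·1²·(4-3)·(2·3·4-(3·3+1)·(4-3))/(2·4³·5000) = 49/160000 rad
Superposition: θ = Σ θ_i = 369/160000 rad ≈ 0.002306 rad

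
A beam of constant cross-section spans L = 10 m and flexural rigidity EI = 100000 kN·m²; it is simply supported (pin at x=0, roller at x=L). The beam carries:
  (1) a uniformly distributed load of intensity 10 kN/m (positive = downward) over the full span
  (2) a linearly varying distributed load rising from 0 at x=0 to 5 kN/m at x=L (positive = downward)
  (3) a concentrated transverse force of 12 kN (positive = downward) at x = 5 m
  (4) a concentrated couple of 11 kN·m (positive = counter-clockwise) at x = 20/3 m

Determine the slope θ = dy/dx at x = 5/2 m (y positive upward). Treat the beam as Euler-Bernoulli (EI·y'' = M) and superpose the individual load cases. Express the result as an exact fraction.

Load 1 — uniform load w=10 kN/m over full span:
  θ_1 = -w(L³-6Lx²+4x³)/(24EI) = -10·(10³-6·10·(5/2)²+4·(5/2)³)/(24·100000) = -11/3840 rad
Load 2 — triangular load w₀=5 kN/m (0→w₀ over full span):
  θ_2 = -w₀(7L⁴-30L²x²+15x⁴)/(360LEI) = -5·(7·10⁴-30·10²·(5/2)²+15·(5/2)⁴)/(360·10·100000) = -1327/1843200 rad
Load 3 — point force P=12 kN at a=5 m (b=L-a=5):
  θ_3 = -Pb(L²-b²-3x²)/(6LEI)  [x≤a] = -12·5·(10²-5²-3·(5/2)²)/(6·10·100000) = -9/16000 rad
Load 4 — applied couple M₀=11 kN·m at a=20/3 m (b=L-a=10/3):
  θ_4 = (M₀x²/(2L)+C₁)/EI  [x≤a] with C₁=M₀(3b²-L²)/(6L)=-110/9 = (11·(5/2)²/(2·10)+(-110/9))/100000 = -253/2880000 rad
Superposition: θ = Σ θ_i = -195143/46080000 rad ≈ -0.004235 rad

θ(5/2) = -195143/46080000 rad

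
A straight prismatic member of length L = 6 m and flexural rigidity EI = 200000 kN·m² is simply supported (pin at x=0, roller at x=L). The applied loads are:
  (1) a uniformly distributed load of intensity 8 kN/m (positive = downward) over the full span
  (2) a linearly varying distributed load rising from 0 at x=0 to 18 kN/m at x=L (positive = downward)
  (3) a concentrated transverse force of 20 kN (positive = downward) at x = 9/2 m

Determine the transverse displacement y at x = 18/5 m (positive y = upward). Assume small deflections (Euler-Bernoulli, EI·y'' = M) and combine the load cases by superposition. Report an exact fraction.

Load 1 — uniform load w=8 kN/m over full span:
  y_1 = -wx(L³-2Lx²+x³)/(24EI) = -8·(18/5)·(6³-2·6·(18/5)²+(18/5)³)/(24·200000) = -2511/3906250 m
Load 2 — triangular load w₀=18 kN/m (0→w₀ over full span):
  y_2 = -w₀x(7L⁴-10L²x²+3x⁴)/(360LEI) = -18·(18/5)·(7·6⁴-10·6²·(18/5)²+3·(18/5)⁴)/(360·6·200000) = -35964/48828125 m
Load 3 — point force P=20 kN at a=9/2 m (b=L-a=3/2):
  y_3 = -Pbx(L²-b²-x²)/(6LEI)  [x≤a] = -20·(3/2)·(18/5)·(6²-(3/2)²-(18/5)²)/(6·6·200000) = -6237/20000000 m
Superposition: y = Σ y_i = -21140109/12500000000 m ≈ -0.001691 m

y(18/5) = -21140109/12500000000 m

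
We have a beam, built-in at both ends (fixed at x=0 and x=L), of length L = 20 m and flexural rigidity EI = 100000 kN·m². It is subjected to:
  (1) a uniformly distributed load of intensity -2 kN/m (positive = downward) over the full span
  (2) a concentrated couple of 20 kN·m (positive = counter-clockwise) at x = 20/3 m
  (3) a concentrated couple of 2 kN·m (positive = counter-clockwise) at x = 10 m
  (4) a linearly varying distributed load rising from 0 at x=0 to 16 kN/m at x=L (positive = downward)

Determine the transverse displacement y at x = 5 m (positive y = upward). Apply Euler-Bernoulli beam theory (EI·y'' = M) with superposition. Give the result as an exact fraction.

Load 1 — uniform load w=-2 kN/m over full span:
  y_1 = -wx²(L-x)²/(24EI) = -(-2)·5²·(20-5)²/(24·100000) = 3/640 m
Load 2 — applied couple M₀=20 kN·m at a=20/3 m (b=L-a=40/3):
  y_2 = (R_Ax³/6 - M_Ax²/2)/EI  [x≤a] with R_A=4/3, M_A=0 = ((4/3)·5³/6 - 0·5²/2)/100000 = 1/3600 m
Load 3 — applied couple M₀=2 kN·m at a=10 m (b=L-a=10):
  y_3 = (R_Ax³/6 - M_Ax²/2)/EI  [x≤a] with R_A=3/20, M_A=1/2 = ((3/20)·5³/6 - (1/2)·5²/2)/100000 = -1/32000 m
Load 4 — triangular load w₀=16 kN/m (0→w₀ over full span):
  y_4 = -w₀x²(L-x)²(x+2L)/(120LEI) = -16·5²·(20-5)²·(5+2·20)/(120·20·100000) = -27/1600 m
Superposition: y = Σ y_i = -3439/288000 m ≈ -0.011941 m

y(5) = -3439/288000 m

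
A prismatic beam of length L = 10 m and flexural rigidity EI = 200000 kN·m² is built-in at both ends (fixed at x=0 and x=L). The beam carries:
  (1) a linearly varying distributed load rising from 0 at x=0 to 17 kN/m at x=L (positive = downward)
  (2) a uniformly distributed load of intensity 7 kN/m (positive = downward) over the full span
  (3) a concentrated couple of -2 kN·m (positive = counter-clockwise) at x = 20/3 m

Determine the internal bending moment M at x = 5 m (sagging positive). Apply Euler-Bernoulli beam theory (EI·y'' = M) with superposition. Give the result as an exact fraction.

M(5) = 767/12 kN·m

Load 1 — triangular load w₀=17 kN/m (0→w₀ over full span):
  M_1 = 3w₀Lx/20 - w₀L²/30 - w₀x³/(6L) = 3·17·10·5/20 - 17·10²/30 - 17·5³/(6·10) = 425/12 kN·m
Load 2 — uniform load w=7 kN/m over full span:
  M_2 = wLx/2 - wL²/12 - wx²/2 = 7·10·5/2 - 7·10²/12 - 7·5²/2 = 175/6 kN·m
Load 3 — applied couple M₀=-2 kN·m at a=20/3 m (b=L-a=10/3):
  M_3 = R_Ax - M_A  [x≤a] with R_A=-4/15, M_A=-2/3 = (-4/15)·5 - (-2/3) = -2/3 kN·m
Superposition: M = Σ M_i = 767/12 kN·m ≈ 63.916667 kN·m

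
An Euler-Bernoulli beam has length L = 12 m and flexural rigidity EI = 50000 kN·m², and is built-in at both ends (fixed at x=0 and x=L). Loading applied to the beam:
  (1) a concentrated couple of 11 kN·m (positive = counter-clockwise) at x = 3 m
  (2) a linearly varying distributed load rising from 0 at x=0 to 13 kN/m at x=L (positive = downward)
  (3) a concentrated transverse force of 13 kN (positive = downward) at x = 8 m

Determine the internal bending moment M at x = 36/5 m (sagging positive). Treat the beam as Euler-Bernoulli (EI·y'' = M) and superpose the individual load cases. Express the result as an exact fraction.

M(36/5) = 897959/18000 kN·m

Load 1 — applied couple M₀=11 kN·m at a=3 m (b=L-a=9):
  M_1 = R_Ax - M_A - M₀  [x>a] with R_A=33/32, M_A=-33/16 = (33/32)·(36/5) - (-33/16) - 11 = -121/80 kN·m
Load 2 — triangular load w₀=13 kN/m (0→w₀ over full span):
  M_2 = 3w₀Lx/20 - w₀L²/30 - w₀x³/(6L) = 3·13·12·(36/5)/20 - 13·12²/30 - 13·(36/5)³/(6·12) = 4836/125 kN·m
Load 3 — point force P=13 kN at a=8 m (b=L-a=4):
  M_3 = Pb²(3a+b)x/L³ - Pab²/L²  [x≤a] = 13·4²·(3·8+4)·(36/5)/12³ - 13·8·4²/12² = 572/45 kN·m
Superposition: M = Σ M_i = 897959/18000 kN·m ≈ 49.886611 kN·m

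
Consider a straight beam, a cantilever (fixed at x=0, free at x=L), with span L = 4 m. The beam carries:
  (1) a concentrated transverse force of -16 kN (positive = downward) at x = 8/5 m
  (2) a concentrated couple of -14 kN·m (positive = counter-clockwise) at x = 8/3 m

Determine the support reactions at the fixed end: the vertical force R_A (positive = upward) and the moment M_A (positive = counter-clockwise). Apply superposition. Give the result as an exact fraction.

Load 1 — point force P=-16 kN at a=8/5 m (b=L-a=12/5):
  R_A = P = (-16) = -16 kN
  M_A = Pa = (-16)·(8/5) = -128/5 kN·m
Load 2 — applied couple M₀=-14 kN·m at a=8/3 m (b=L-a=4/3):
  R_A = 0 kN
  M_A = -M₀ = -(-14) = 14 kN·m
Superposition: R_A = -16 kN, M_A = -58/5 kN·m

R_A = -16 kN, M_A = -58/5 kN·m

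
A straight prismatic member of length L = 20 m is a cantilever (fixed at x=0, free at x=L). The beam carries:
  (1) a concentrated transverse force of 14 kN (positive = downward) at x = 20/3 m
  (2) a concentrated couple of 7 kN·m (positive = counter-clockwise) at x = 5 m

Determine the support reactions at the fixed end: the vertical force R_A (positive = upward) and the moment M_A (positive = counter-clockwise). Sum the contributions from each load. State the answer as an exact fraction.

R_A = 14 kN, M_A = 259/3 kN·m

Load 1 — point force P=14 kN at a=20/3 m (b=L-a=40/3):
  R_A = P = 14 kN
  M_A = Pa = 14·(20/3) = 280/3 kN·m
Load 2 — applied couple M₀=7 kN·m at a=5 m (b=L-a=15):
  R_A = 0 kN
  M_A = -M₀ = -7 kN·m
Superposition: R_A = 14 kN, M_A = 259/3 kN·m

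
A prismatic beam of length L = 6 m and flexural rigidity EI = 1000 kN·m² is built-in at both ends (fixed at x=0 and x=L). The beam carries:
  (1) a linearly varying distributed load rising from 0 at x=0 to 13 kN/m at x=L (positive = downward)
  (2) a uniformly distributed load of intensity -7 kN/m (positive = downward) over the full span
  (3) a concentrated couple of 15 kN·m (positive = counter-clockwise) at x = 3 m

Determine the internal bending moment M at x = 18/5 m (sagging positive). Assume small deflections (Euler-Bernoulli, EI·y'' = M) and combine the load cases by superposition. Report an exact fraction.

M(18/5) = -2409/500 kN·m

Load 1 — triangular load w₀=13 kN/m (0→w₀ over full span):
  M_1 = 3w₀Lx/20 - w₀L²/30 - w₀x³/(6L) = 3·13·6·(18/5)/20 - 13·6²/30 - 13·(18/5)³/(6·6) = 1209/125 kN·m
Load 2 — uniform load w=-7 kN/m over full span:
  M_2 = wLx/2 - wL²/12 - wx²/2 = (-7)·6·(18/5)/2 - (-7)·6²/12 - (-7)·(18/5)²/2 = -231/25 kN·m
Load 3 — applied couple M₀=15 kN·m at a=3 m (b=L-a=3):
  M_3 = R_Ax - M_A - M₀  [x>a] with R_A=15/4, M_A=15/4 = (15/4)·(18/5) - (15/4) - 15 = -21/4 kN·m
Superposition: M = Σ M_i = -2409/500 kN·m ≈ -4.818000 kN·m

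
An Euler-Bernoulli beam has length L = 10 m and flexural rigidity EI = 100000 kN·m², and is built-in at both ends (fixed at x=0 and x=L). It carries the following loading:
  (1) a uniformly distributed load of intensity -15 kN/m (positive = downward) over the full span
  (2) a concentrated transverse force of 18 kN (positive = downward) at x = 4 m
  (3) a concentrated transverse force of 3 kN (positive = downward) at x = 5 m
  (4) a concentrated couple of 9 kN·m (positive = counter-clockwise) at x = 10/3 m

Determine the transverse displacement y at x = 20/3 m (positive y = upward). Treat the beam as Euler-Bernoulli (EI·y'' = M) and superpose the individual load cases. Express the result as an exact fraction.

y(20/3) = 40409/16200000 m

Load 1 — uniform load w=-15 kN/m over full span:
  y_1 = -wx²(L-x)²/(24EI) = -(-15)·(20/3)²·(10-(20/3))²/(24·100000) = 1/324 m
Load 2 — point force P=18 kN at a=4 m (b=L-a=6):
  y_2 = -Pa²(L-x)²(3bL-(3b+a)(L-x))/(6L³EI)  [x>a] = -18·4²·(10-(20/3))²·(3·6·10-(3·6+4)·(10-(20/3)))/(6·10³·100000) = -16/28125 m
Load 3 — point force P=3 kN at a=5 m (b=L-a=5):
  y_3 = -Pa²(L-x)²(3bL-(3b+a)(L-x))/(6L³EI)  [x>a] = -3·5²·(10-(20/3))²·(3·5·10-(3·5+5)·(10-(20/3)))/(6·10³·100000) = -1/8640 m
Load 4 — applied couple M₀=9 kN·m at a=10/3 m (b=L-a=20/3):
  y_4 = (R_Ax³/6 - M_Ax²/2 - M₀(x-a)²/2)/EI  [x>a] with R_A=6/5, M_A=0 = ((6/5)·(20/3)³/6 - 0·(20/3)²/2 - 9·((20/3)-(10/3))²/2)/100000 = 1/10800 m
Superposition: y = Σ y_i = 40409/16200000 m ≈ 0.002494 m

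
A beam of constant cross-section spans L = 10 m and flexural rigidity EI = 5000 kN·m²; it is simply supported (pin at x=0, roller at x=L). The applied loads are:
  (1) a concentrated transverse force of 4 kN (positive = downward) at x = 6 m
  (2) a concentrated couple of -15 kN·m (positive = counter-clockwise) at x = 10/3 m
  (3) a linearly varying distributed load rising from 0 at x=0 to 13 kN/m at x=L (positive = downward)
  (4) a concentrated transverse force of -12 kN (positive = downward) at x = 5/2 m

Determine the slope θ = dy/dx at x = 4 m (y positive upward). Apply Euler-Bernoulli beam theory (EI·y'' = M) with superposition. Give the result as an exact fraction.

Load 1 — point force P=4 kN at a=6 m (b=L-a=4):
  θ_1 = -Pb(L²-b²-3x²)/(6LEI)  [x≤a] = -4·4·(10²-4²-3·4²)/(6·10·5000) = -6/3125 rad
Load 2 — applied couple M₀=-15 kN·m at a=10/3 m (b=L-a=20/3):
  θ_2 = (M₀x²/(2L)-M₀(x-a)+C₁)/EI  [x>a] with C₁=M₀(3b²-L²)/(6L)=-25/3 = ((-15)·4²/(2·10)-(-15)·(4-(10/3))+(-25/3))/5000 = -31/15000 rad
Load 3 — triangular load w₀=13 kN/m (0→w₀ over full span):
  θ_3 = -w₀(7L⁴-30L²x²+15x⁴)/(360LEI) = -13·(7·10⁴-30·10²·4²+15·4⁴)/(360·10·5000) = -4199/225000 rad
Load 4 — point force P=-12 kN at a=5/2 m (b=L-a=15/2):
  θ_4 = -Pa(2L²-6Lx+3x²+a²)/(6LEI)  [x>a] = -(-12)·(5/2)·(2·10²-6·10·4+3·4²+(5/2)²)/(6·10·5000) = 57/40000 rad
Superposition: θ = Σ θ_i = -38203/1800000 rad ≈ -0.021224 rad

θ(4) = -38203/1800000 rad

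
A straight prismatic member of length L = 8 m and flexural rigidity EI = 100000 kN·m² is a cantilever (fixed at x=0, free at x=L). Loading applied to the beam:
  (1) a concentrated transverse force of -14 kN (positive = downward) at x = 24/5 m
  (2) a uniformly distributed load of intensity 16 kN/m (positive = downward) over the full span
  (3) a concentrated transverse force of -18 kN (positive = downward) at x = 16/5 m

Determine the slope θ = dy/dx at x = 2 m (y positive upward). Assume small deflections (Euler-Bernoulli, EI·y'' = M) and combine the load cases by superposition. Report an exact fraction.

Load 1 — point force P=-14 kN at a=24/5 m (b=L-a=16/5):
  θ_1 = -Px(2a-x)/(2EI)  [x≤a] = -(-14)·2·(2·(24/5)-2)/(2·100000) = 133/125000 rad
Load 2 — uniform load w=16 kN/m over full span:
  θ_2 = -wx(x²-3Lx+3L²)/(6EI) = -16·2·(2²-3·8·2+3·8²)/(6·100000) = -74/9375 rad
Load 3 — point force P=-18 kN at a=16/5 m (b=L-a=24/5):
  θ_3 = -Px(2a-x)/(2EI)  [x≤a] = -(-18)·2·(2·(16/5)-2)/(2·100000) = 99/125000 rad
Superposition: θ = Σ θ_i = -283/46875 rad ≈ -0.006037 rad

θ(2) = -283/46875 rad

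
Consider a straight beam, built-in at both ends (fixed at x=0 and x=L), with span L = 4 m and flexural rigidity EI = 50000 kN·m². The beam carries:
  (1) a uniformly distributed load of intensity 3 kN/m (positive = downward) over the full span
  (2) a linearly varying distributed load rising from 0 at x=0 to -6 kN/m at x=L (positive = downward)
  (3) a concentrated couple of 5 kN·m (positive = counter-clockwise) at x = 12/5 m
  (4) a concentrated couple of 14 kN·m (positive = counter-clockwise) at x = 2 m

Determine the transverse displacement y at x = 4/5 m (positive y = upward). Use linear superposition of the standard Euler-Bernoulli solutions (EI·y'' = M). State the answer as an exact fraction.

y(4/5) = -4409/195312500 m

Load 1 — uniform load w=3 kN/m over full span:
  y_1 = -wx²(L-x)²/(24EI) = -3·(4/5)²·(4-(4/5))²/(24·50000) = -32/1953125 m
Load 2 — triangular load w₀=-6 kN/m (0→w₀ over full span):
  y_2 = -w₀x²(L-x)²(x+2L)/(120LEI) = -(-6)·(4/5)²·(4-(4/5))²·((4/5)+2·4)/(120·4·50000) = 704/48828125 m
Load 3 — applied couple M₀=5 kN·m at a=12/5 m (b=L-a=8/5):
  y_3 = (R_Ax³/6 - M_Ax²/2)/EI  [x≤a] with R_A=9/5, M_A=8/5 = ((9/5)·(4/5)³/6 - (8/5)·(4/5)²/2)/50000 = -14/1953125 m
Load 4 — applied couple M₀=14 kN·m at a=2 m (b=L-a=2):
  y_4 = (R_Ax³/6 - M_Ax²/2)/EI  [x≤a] with R_A=21/4, M_A=7/2 = ((21/4)·(4/5)³/6 - (7/2)·(4/5)²/2)/50000 = -21/1562500 m
Superposition: y = Σ y_i = -4409/195312500 m ≈ -0.000023 m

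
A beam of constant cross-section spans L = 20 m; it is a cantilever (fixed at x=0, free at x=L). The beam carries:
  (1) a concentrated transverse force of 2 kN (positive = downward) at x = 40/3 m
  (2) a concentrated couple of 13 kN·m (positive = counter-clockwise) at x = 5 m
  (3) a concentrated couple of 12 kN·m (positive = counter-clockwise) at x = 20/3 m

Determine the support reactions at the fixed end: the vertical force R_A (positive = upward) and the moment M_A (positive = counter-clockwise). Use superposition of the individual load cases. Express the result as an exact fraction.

Load 1 — point force P=2 kN at a=40/3 m (b=L-a=20/3):
  R_A = P = 2 kN
  M_A = Pa = 2·(40/3) = 80/3 kN·m
Load 2 — applied couple M₀=13 kN·m at a=5 m (b=L-a=15):
  R_A = 0 kN
  M_A = -M₀ = -13 kN·m
Load 3 — applied couple M₀=12 kN·m at a=20/3 m (b=L-a=40/3):
  R_A = 0 kN
  M_A = -M₀ = -12 kN·m
Superposition: R_A = 2 kN, M_A = 5/3 kN·m

R_A = 2 kN, M_A = 5/3 kN·m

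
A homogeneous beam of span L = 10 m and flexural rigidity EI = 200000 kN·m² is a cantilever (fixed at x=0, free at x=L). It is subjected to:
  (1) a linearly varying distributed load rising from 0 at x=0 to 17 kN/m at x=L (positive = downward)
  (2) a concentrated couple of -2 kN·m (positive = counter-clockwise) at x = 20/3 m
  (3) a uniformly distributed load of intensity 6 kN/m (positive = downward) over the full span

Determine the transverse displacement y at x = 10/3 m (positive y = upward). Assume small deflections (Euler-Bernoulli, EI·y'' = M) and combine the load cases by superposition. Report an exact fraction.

y(10/3) = -57847/2916000 m

Load 1 — triangular load w₀=17 kN/m (0→w₀ over full span):
  y_1 = (w₀Lx³/12-w₀L²x²/6-w₀x⁵/(120L))/EI = (17·10·(10/3)³/12-17·10²·(10/3)²/6-17·(10/3)⁵/(120·10))/200000 = -7667/583200 m
Load 2 — applied couple M₀=-2 kN·m at a=20/3 m (b=L-a=10/3):
  y_2 = M₀x²/(2EI)  [x≤a] = (-2)·(10/3)²/(2·200000) = -1/18000 m
Load 3 — uniform load w=6 kN/m over full span:
  y_3 = -wx²(x²-4Lx+6L²)/(24EI) = -6·(10/3)²·((10/3)²-4·10·(10/3)+6·10²)/(24·200000) = -43/6480 m
Superposition: y = Σ y_i = -57847/2916000 m ≈ -0.019838 m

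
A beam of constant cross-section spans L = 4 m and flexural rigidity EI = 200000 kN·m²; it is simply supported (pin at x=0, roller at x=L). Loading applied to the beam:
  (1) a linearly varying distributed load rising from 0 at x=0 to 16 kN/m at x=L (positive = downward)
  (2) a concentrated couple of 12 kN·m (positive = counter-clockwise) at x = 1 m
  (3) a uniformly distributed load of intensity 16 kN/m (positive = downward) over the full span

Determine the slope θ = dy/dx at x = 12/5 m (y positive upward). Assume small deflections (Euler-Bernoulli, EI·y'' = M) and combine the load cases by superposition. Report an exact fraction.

Load 1 — triangular load w₀=16 kN/m (0→w₀ over full span):
  θ_1 = -w₀(7L⁴-30L²x²+15x⁴)/(360LEI) = -16·(7·4⁴-30·4²·(12/5)²+15·(12/5)⁴)/(360·4·200000) = 464/17578125 rad
Load 2 — applied couple M₀=12 kN·m at a=1 m (b=L-a=3):
  θ_2 = (M₀x²/(2L)-M₀(x-a)+C₁)/EI  [x>a] with C₁=M₀(3b²-L²)/(6L)=11/2 = (12·(12/5)²/(2·4)-12·((12/5)-1)+(11/2))/200000 = -133/10000000 rad
Load 3 — uniform load w=16 kN/m over full span:
  θ_3 = -w(L³-6Lx²+4x³)/(24EI) = -16·(4³-6·4·(12/5)²+4·(12/5)³)/(24·200000) = 74/1171875 rad
Superposition: θ = Σ θ_i = 171547/2250000000 rad ≈ 0.000076 rad

θ(12/5) = 171547/2250000000 rad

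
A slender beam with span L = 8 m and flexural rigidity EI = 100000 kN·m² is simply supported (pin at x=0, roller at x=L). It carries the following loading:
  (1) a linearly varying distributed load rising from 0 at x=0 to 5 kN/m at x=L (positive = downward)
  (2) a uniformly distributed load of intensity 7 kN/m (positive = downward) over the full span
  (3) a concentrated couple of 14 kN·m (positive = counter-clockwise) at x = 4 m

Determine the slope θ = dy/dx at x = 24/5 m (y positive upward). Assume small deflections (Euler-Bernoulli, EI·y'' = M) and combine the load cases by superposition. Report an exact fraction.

Load 1 — triangular load w₀=5 kN/m (0→w₀ over full span):
  θ_1 = -w₀(7L⁴-30L²x²+15x⁴)/(360LEI) = -5·(7·8⁴-30·8²·(24/5)²+15·(24/5)⁴)/(360·8·100000) = 464/3515625 rad
Load 2 — uniform load w=7 kN/m over full span:
  θ_2 = -w(L³-6Lx²+4x³)/(24EI) = -7·(8³-6·8·(24/5)²+4·(24/5)³)/(24·100000) = 518/1171875 rad
Load 3 — applied couple M₀=14 kN·m at a=4 m (b=L-a=4):
  θ_3 = (M₀x²/(2L)-M₀(x-a)+C₁)/EI  [x>a] with C₁=M₀(3b²-L²)/(6L)=-14/3 = (14·(24/5)²/(2·8)-14·((24/5)-4)+(-14/3))/100000 = 161/3750000 rad
Superposition: θ = Σ θ_i = 34703/56250000 rad ≈ 0.000617 rad

θ(24/5) = 34703/56250000 rad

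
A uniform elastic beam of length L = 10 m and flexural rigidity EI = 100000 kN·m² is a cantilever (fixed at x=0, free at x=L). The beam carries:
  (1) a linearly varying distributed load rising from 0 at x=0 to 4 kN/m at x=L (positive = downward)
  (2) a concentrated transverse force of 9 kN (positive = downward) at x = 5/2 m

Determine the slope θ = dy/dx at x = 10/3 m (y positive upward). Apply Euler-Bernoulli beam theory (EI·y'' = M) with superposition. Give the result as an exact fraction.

Load 1 — triangular load w₀=4 kN/m (0→w₀ over full span):
  θ_1 = (w₀Lx²/4-w₀L²x/3-w₀x⁴/(24L))/EI = (4·10·(10/3)²/4-4·10²·(10/3)/3-4·(10/3)⁴/(24·10))/100000 = -163/48600 rad
Load 2 — point force P=9 kN at a=5/2 m (b=L-a=15/2):
  θ_2 = -Pa²/(2EI)  [x>a] = -9·(5/2)²/(2·100000) = -9/32000 rad
Superposition: θ = Σ θ_i = -28267/7776000 rad ≈ -0.003635 rad

θ(10/3) = -28267/7776000 rad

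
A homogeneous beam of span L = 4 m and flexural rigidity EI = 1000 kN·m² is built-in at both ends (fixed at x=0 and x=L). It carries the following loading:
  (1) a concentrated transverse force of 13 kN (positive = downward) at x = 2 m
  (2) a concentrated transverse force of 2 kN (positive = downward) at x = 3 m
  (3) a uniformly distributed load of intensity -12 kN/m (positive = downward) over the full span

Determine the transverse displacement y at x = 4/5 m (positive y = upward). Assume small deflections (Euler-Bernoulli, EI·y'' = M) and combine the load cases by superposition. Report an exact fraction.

y(4/5) = 3109/1875000 m

Load 1 — point force P=13 kN at a=2 m (b=L-a=2):
  y_1 = -Pb²x²(3aL-(3a+b)x)/(6L³EI)  [x≤a] = -13·2²·(4/5)²·(3·2·4-(3·2+2)·(4/5))/(6·4³·1000) = -143/93750 m
Load 2 — point force P=2 kN at a=3 m (b=L-a=1):
  y_2 = -Pb²x²(3aL-(3a+b)x)/(6L³EI)  [x≤a] = -2·1²·(4/5)²·(3·3·4-(3·3+1)·(4/5))/(6·4³·1000) = -7/75000 m
Load 3 — uniform load w=-12 kN/m over full span:
  y_3 = -wx²(L-x)²/(24EI) = -(-12)·(4/5)²·(4-(4/5))²/(24·1000) = 256/78125 m
Superposition: y = Σ y_i = 3109/1875000 m ≈ 0.001658 m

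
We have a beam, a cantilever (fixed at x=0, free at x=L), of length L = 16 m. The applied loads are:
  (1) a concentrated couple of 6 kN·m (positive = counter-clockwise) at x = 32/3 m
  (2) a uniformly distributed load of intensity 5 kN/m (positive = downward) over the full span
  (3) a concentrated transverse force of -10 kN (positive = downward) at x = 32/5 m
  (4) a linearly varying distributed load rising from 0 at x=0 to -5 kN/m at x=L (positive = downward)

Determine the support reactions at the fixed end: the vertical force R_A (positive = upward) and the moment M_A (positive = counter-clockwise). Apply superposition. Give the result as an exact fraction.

Load 1 — applied couple M₀=6 kN·m at a=32/3 m (b=L-a=16/3):
  R_A = 0 kN
  M_A = -M₀ = -6 kN·m
Load 2 — uniform load w=5 kN/m over full span:
  R_A = wL = 5·16 = 80 kN
  M_A = wL²/2 = 5·16²/2 = 640 kN·m
Load 3 — point force P=-10 kN at a=32/5 m (b=L-a=48/5):
  R_A = P = (-10) = -10 kN
  M_A = Pa = (-10)·(32/5) = -64 kN·m
Load 4 — triangular load w₀=-5 kN/m (0→w₀ over full span):
  R_A = w₀L/2 = (-5)·16/2 = -40 kN
  M_A = w₀L²/3 = (-5)·16²/3 = -1280/3 kN·m
Superposition: R_A = 30 kN, M_A = 430/3 kN·m

R_A = 30 kN, M_A = 430/3 kN·m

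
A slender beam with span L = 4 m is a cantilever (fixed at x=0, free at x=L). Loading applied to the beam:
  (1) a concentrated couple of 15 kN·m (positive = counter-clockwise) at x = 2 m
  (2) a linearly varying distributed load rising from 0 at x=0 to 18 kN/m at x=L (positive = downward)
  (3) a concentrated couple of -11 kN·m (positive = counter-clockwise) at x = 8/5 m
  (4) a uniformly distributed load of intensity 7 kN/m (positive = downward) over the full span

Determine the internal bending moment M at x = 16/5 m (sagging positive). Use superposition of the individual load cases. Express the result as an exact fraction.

M(16/5) = -952/125 kN·m

Load 1 — applied couple M₀=15 kN·m at a=2 m (b=L-a=2):
  M_1 = 0  [x>a] = 0 kN·m
Load 2 — triangular load w₀=18 kN/m (0→w₀ over full span):
  M_2 = w₀Lx/2 - w₀L²/3 - w₀x³/(6L) = 18·4·(16/5)/2 - 18·4²/3 - 18·(16/5)³/(6·4) = -672/125 kN·m
Load 3 — applied couple M₀=-11 kN·m at a=8/5 m (b=L-a=12/5):
  M_3 = 0  [x>a] = 0 kN·m
Load 4 — uniform load w=7 kN/m over full span:
  M_4 = -w(L-x)²/2 = -7·(4-(16/5))²/2 = -56/25 kN·m
Superposition: M = Σ M_i = -952/125 kN·m ≈ -7.616000 kN·m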